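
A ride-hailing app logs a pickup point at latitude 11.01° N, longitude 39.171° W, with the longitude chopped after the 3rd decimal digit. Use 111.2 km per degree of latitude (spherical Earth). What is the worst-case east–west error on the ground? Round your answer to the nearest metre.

Truncating at 3 decimal places can drop up to a full unit in the last place, so the longitude may be off by as much as 0.001°.
At latitude 11.01° a degree of longitude spans 111200 m × cos 11.01° = 111200 × 0.9816 ≈ 109153 m.
Maximum E–W displacement: 0.001 × 109153 = 109.153 m.

109 metres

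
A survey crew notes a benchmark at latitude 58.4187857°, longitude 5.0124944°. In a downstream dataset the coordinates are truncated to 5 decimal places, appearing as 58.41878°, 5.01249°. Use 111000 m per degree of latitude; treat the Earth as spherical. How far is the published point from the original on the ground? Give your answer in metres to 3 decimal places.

0.682 metres

Δlat = 58.4187857 − 58.41878 = +0.0000057°; Δlon = 5.0124944 − 5.01249 = +0.0000044°.
North–south shift: 0.0000057 × 111000 = 0.6327 m.
E–W at 58.4188°: 0.0000044° × 111000 × cos 58.4188° = 0.0000044 × 111000 × 0.5237 ≈ 0.255778 m.
Hypotenuse of the two orthogonal shifts: √(0.6327² + 0.255778²) = 0.682445 m.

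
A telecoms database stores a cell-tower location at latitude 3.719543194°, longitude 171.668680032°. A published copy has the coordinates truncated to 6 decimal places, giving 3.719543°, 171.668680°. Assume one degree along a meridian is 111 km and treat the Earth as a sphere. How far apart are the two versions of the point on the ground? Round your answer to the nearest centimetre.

2 centimetres

Δlat = 3.719543194 − 3.719543 = +0.000000194°; Δlon = 171.668680032 − 171.668680 = +0.000000032°.
North–south shift: 0.000000194 × 111000 = 0.021534 m.
E–W at 3.71954°: 0.000000032° × 111000 × cos 3.71954° = 0.000000032 × 111000 × 0.9979 ≈ 0.00354452 m.
Distance: √(0.021534² + 0.00354452²) ≈ 0.0218238 m.
That is 0.0218238 m = 2.1824 cm.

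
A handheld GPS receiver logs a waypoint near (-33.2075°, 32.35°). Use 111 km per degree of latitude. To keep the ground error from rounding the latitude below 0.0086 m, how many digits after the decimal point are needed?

7 decimal places

One degree of latitude covers 111000 m.
N decimal places → at most half a unit in the last place, 0.5 × 10⁻ᴺ° = 111000/2 × 10⁻ᴺ m.
Need 0.5 × 111000 × 10⁻ᴺ ≤ 0.0086 → 10⁻ᴺ ≤ 1.550e-07, so N ≥ 6.81.
N = 6 would give 0.0555 m (too coarse); N = 7 gives 0.00555 m ≤ 0.0086 m.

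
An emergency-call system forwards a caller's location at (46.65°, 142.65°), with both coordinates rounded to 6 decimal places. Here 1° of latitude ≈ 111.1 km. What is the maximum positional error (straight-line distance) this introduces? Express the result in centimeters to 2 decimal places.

Rounding to 6 decimal places leaves each coordinate within ±5e-07° of the true value.
Latitude error → 5e-07 × 111100 = 0.05555 m along the meridian.
East–west component at 46.65°: 5e-07° × 111100 × cos 46.65° ≈ 5e-07 × 76264.9 ≈ 0.0381325 m.
Worst case both components are at the extreme and orthogonal: √(0.05555² + 0.0381325²) ≈ 0.0673787 m.
That is 0.0673787 m = 6.7379 cm.

6.74 centimeters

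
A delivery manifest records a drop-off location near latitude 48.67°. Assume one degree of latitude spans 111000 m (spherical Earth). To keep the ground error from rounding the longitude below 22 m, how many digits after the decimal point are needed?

4 decimal places

At 48.67° one degree of longitude covers 111000 × cos 48.67° ≈ 111000 × 0.6604 ≈ 73303.8 m.
Rounding to N decimal places gives at most 0.5 × 10⁻ᴺ degrees of error, i.e. 0.5 × 10⁻ᴺ × 73303.8 m.
Setting 36651.9 × 10⁻ᴺ ≤ 22 gives 10ᴺ ≥ 1666, i.e. N ≥ 3.22.
N = 3 would give 36.7 m (too coarse); N = 4 gives 3.67 m ≤ 22 m.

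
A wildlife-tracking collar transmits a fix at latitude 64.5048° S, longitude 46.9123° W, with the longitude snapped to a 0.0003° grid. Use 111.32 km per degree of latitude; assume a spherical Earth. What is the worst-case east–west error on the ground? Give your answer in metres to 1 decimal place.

7.2 metres

With a 0.0003° grid the true value lies within half a step, ±0.0003°/2 = ±0.00015°, of the stored one.
One degree of longitude at 64.5048° is 111320 × cos 64.5048° ≈ 111320 × 0.4304 = 47916.1 m.
Maximum E–W displacement: 0.00015 × 47916.1 = 7.18741 m.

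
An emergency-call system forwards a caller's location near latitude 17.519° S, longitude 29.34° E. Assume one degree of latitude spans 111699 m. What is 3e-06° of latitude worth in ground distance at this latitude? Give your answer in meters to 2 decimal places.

0.34 meters

Along a meridian 3e-06° is 3e-06 × 111699 = 0.335097 m.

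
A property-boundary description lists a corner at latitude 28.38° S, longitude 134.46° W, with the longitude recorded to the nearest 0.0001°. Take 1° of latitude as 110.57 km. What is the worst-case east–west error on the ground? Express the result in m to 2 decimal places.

4.86 m

Rounding to 4 decimal places leaves the longitude within ±5e-05° of the true value.
One degree of longitude at 28.38° is 110570 × cos 28.38° ≈ 110570 × 0.8798 = 97281.1 m.
Maximum E–W displacement: 5e-05 × 97281.1 = 4.86405 m.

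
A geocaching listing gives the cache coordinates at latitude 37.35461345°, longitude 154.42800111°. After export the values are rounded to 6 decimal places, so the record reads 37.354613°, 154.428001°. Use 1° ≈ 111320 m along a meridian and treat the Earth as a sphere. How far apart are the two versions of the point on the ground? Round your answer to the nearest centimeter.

5 centimeters

The latitude changed by +0.00000045° and the longitude by +0.00000011°.
N–S: 0.00000045° × 111320 m/° = 0.050094 m.
East–west at this latitude: 0.00000011° × 111320 × cos 37.3546° ≈ 0.00000011 × 88487.8 = 0.00973365 m.
Hypotenuse of the two orthogonal shifts: √(0.050094² + 0.00973365²) = 0.0510309 m.
That is 0.0510309 m = 5.1031 cm.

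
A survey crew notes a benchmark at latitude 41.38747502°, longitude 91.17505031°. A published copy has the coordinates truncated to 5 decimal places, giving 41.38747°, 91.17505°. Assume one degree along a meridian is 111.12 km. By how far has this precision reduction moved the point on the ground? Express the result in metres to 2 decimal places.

The latitude changed by +0.00000502° and the longitude by +0.00000031°.
North–south shift: 0.00000502 × 111120 = 0.557822 m.
E–W at 41.3875°: 0.00000031° × 111120 × cos 41.3875° = 0.00000031 × 111120 × 0.7503 ≈ 0.0258442 m.
Combined displacement = (0.557822² + 0.0258442²)^½ ≈ 0.558421 m.

0.56 metres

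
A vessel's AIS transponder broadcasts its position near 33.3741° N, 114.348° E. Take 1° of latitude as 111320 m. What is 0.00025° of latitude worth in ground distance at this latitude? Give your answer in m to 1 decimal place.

0.00025° × 111320 m/° = 27.83 m.

27.8 m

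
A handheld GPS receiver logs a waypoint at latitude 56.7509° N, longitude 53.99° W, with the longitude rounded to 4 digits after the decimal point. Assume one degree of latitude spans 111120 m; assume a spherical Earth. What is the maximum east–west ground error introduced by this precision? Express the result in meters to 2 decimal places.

Rounding to 4 decimal places leaves the longitude within ±5e-05° of the true value.
At latitude 56.7509° a degree of longitude spans 111120 m × cos 56.7509° = 111120 × 0.5483 ≈ 60924.9 m.
East–west error: 5e-05° × 60924.9 m/° ≈ 3.04624 m.

3.05 meters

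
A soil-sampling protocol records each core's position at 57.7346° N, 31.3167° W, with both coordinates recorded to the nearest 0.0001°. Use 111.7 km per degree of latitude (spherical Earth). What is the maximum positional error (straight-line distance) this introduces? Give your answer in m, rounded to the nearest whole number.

Rounding to 4 decimal places leaves each coordinate within ±5e-05° of the true value.
Latitude error → 5e-05 × 111700 = 5.585 m along the meridian.
East–west component at 57.7346°: 5e-05° × 111700 × cos 57.7346° ≈ 5e-05 × 59630.1 ≈ 2.98151 m.
Combining orthogonally: (5.585² + 2.98151²)^½ ≈ 6.331 m.

6 m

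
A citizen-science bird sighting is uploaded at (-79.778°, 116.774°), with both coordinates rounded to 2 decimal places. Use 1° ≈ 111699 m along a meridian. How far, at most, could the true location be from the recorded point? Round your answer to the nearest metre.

Rounding to 2 decimal places leaves each coordinate within ±0.005° of the true value.
North–south component: 0.005° × 111699 = 558.495 m.
East–west component at 79.778°: 0.005° × 111699 × cos 79.778° ≈ 0.005 × 19822.4 ≈ 99.112 m.
Combining orthogonally: (558.495² + 99.112²)^½ ≈ 567.221 m.

567 metres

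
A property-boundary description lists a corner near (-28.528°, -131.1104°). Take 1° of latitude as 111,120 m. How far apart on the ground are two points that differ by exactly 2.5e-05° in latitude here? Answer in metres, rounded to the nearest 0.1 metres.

2.5e-05° × 111120 m/° = 2.778 m.

2.8 metres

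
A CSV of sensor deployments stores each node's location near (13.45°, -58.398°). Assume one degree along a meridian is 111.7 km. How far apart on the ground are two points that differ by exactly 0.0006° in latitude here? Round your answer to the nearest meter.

67 meters

Along a meridian 0.0006° is 0.0006 × 111700 = 67.02 m.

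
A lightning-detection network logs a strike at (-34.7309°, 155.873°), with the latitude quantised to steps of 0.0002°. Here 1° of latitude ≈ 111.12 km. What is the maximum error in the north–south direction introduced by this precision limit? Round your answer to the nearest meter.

With a 0.0002° grid the true value lies within half a step, ±0.0002°/2 = ±0.0001°, of the stored one.
Along the meridian that is 0.0001° × 111120 m/° = 11.112 m.

11 meters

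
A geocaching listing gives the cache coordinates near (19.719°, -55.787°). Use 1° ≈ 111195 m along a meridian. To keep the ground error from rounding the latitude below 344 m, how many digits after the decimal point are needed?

One degree of latitude covers 111195 m.
Rounding to N decimal places gives at most 0.5 × 10⁻ᴺ degrees of error, i.e. 0.5 × 10⁻ᴺ × 111195 m.
Setting 55597.5 × 10⁻ᴺ ≤ 344 gives 10ᴺ ≥ 161.6, i.e. N ≥ 2.21.
At 2 places the error can reach 556 m, but 3 places keeps it to 55.6 m.

3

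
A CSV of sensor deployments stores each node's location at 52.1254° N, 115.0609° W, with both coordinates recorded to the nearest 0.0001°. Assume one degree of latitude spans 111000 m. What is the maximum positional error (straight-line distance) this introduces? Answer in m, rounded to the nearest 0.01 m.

6.51 m

Rounding to 4 decimal places leaves each coordinate within ±5e-05° of the true value.
N–S: 5e-05° × 111000 m/° = 5.55 m.
Longitude error → 5e-05 × 111000 × cos 52.1254° = 5e-05 × 111000 × 0.6139 ≈ 3.40734 m.
The two errors are perpendicular, so the maximum displacement is √(5.55² + 3.40734²) ≈ 6.51249 m.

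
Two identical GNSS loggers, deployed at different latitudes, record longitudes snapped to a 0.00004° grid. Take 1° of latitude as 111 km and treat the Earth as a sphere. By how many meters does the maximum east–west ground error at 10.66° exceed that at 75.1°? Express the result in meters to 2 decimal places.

With a 0.00004° grid the true value lies within half a step, ±0.00004°/2 = ±2e-05°, of the stored one.
Error at 10.66° = 2e-05° × 111000 × cos 10.66° ≈ 2.22 × 0.9827 = 2.1817 m.
At 75.1°: 2e-05° × 111000 × cos 75.1° = 2e-05 × 111000 × 0.2571 ≈ 0.57083 m.
Difference: 2.1817 − 0.57083 = 1.6109 m.

1.61 meters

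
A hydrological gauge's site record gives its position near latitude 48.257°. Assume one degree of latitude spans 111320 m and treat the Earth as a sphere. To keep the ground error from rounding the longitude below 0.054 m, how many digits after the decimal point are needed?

6 decimal places

At 48.257° one degree of longitude covers 111320 × cos 48.257° ≈ 111320 × 0.6658 ≈ 74115.8 m.
Rounding to N decimal places gives at most 0.5 × 10⁻ᴺ degrees of error, i.e. 0.5 × 10⁻ᴺ × 74115.8 m.
Need 0.5 × 74115.8 × 10⁻ᴺ ≤ 0.054 → 10⁻ᴺ ≤ 1.457e-06, so N ≥ 5.84.
At 5 places the error can reach 0.371 m, but 6 places keeps it to 0.0371 m.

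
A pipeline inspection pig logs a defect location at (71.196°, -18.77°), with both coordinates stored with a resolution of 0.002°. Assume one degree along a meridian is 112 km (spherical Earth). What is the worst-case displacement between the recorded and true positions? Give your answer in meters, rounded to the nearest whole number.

118 meters

With a 0.002° grid the true value lies within half a step, ±0.002°/2 = ±0.001°, of the stored one.
N–S: 0.001° × 112000 m/° = 112 m.
East–west component at 71.196°: 0.001° × 112000 × cos 71.196° ≈ 0.001 × 36101.2 ≈ 36.1012 m.
Worst case both components are at the extreme and orthogonal: √(112² + 36.1012²) ≈ 117.675 m.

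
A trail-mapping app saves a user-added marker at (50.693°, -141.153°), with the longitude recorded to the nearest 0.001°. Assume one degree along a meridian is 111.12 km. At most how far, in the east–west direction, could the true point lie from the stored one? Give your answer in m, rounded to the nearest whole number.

Rounding to 3 decimal places leaves the longitude within ±0.0005° of the true value.
One degree of longitude at 50.693° is 111120 × cos 50.693° ≈ 111120 × 0.6335 = 70391.8 m.
East–west error: 0.0005° × 70391.8 m/° ≈ 35.1959 m.

35 m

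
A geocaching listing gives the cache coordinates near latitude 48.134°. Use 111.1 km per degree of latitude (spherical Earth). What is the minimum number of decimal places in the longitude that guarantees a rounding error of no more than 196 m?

At 48.134° one degree of longitude covers 111100 × cos 48.134° ≈ 111100 × 0.6674 ≈ 74147.1 m.
N decimal places → at most half a unit in the last place, 0.5 × 10⁻ᴺ° = 74147.1/2 × 10⁻ᴺ m.
Need 0.5 × 74147.1 × 10⁻ᴺ ≤ 196 → 10⁻ᴺ ≤ 5.287e-03, so N ≥ 2.28.
So 3 decimal places suffice (37.1 m); 2 would allow up to 371 m.

3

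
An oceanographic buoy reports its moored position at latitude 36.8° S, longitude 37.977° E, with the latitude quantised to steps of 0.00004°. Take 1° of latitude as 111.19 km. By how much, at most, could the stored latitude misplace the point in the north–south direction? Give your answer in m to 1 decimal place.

With a 0.00004° grid the true value lies within half a step, ±0.00004°/2 = ±2e-05°, of the stored one.
North–south distance: 2e-05° × 111190 m/° = 2.2238 m.

2.2 m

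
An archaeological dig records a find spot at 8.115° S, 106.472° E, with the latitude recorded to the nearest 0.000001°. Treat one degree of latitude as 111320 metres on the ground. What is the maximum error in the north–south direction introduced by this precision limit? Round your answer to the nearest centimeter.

6 centimeters

Rounding to 6 decimal places leaves the latitude within ±5e-07° of the true value.
North–south distance: 5e-07° × 111320 m/° = 0.05566 m.
That is 0.05566 m = 5.566 cm.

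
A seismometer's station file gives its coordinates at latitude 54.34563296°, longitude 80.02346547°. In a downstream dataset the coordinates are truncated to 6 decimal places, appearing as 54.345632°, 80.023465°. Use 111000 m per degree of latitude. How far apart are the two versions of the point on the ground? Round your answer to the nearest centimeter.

The latitude changed by +0.00000096° and the longitude by +0.00000047°.
N–S: 0.00000096° × 111000 m/° = 0.10656 m.
East–west at this latitude: 0.00000047° × 111000 × cos 54.3456° ≈ 0.00000047 × 64701.3 = 0.0304096 m.
Distance: √(0.10656² + 0.0304096²) ≈ 0.110814 m.
That is 0.110814 m = 11.081 cm.

11 centimeters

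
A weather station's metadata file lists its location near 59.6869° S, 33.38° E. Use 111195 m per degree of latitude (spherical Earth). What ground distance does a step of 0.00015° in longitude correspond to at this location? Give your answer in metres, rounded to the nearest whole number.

0.00015° of longitude at 59.6869° is 0.00015 × 111195 × cos 59.6869° ≈ 0.00015 × 56122.9 = 8.41843 m.

8 metres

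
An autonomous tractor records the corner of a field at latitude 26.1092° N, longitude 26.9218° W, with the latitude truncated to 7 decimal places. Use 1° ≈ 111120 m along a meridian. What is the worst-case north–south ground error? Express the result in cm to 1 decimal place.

Truncating at 7 decimal places can drop up to a full unit in the last place, so the latitude may be off by as much as 1e-07°.
North–south distance: 1e-07° × 111120 m/° = 0.011112 m.
That is 0.011112 m = 1.1112 cm.

1.1 cm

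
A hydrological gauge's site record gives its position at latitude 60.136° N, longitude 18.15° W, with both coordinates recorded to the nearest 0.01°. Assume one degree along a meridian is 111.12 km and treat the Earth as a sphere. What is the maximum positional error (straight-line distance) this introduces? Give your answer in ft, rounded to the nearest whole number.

Rounding to 2 decimal places leaves each coordinate within ±0.005° of the true value.
North–south component: 0.005° × 111120 = 555.6 m.
East–west component at 60.136°: 0.005° × 111120 × cos 60.136° ≈ 0.005 × 55331.4 ≈ 276.657 m.
The two errors are perpendicular, so the maximum displacement is √(555.6² + 276.657²) ≈ 620.669 m.
Converting: 620.669 m × 3.2808 ft/m ≈ 2036.3 ft.

2036 ft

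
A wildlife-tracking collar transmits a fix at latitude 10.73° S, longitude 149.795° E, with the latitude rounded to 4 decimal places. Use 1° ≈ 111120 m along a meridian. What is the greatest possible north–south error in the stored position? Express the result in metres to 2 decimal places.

5.56 metres

Rounding to 4 decimal places leaves the latitude within ±5e-05° of the true value.
North–south distance: 5e-05° × 111120 m/° = 5.556 m.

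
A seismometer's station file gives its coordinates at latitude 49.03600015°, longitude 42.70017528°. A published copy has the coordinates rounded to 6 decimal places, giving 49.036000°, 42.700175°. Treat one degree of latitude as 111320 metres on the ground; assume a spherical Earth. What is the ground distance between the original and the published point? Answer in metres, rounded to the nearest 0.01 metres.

0.03 metres

Δlat = 49.03600015 − 49.036000 = +0.00000015°; Δlon = 42.70017528 − 42.700175 = +0.00000028°.
N–S: 0.00000015° × 111320 m/° = 0.016698 m.
E–W at 49.036°: 0.00000028° × 111320 × cos 49.036° = 0.00000028 × 111320 × 0.6556 ≈ 0.0204343 m.
Combined displacement = (0.016698² + 0.0204343²)^½ ≈ 0.0263891 m.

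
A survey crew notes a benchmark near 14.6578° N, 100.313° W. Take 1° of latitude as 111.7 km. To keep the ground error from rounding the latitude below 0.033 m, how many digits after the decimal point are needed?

One degree of latitude covers 111700 m.
With N decimal places the half-ulp bound is 0.5·10⁻ᴺ°, or 0.5·10⁻ᴺ × 111700 m on the ground.
Need 0.5 × 111700 × 10⁻ᴺ ≤ 0.033 → 10⁻ᴺ ≤ 5.909e-07, so N ≥ 6.23.
N = 6 would give 0.0558 m (too coarse); N = 7 gives 0.00558 m ≤ 0.033 m.

7 decimal places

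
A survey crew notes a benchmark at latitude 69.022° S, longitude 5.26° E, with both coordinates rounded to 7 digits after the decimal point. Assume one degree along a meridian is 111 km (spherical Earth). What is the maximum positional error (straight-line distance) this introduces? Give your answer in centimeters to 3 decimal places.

0.589 centimeters

Rounding to 7 decimal places leaves each coordinate within ±5e-08° of the true value.
N–S: 5e-08° × 111000 m/° = 0.00555 m.
East–west component at 69.022°: 5e-08° × 111000 × cos 69.022° ≈ 5e-08 × 39739 ≈ 0.00198695 m.
Combining orthogonally: (0.00555² + 0.00198695²)^½ ≈ 0.00589495 m.
That is 0.00589495 m = 0.5895 cm.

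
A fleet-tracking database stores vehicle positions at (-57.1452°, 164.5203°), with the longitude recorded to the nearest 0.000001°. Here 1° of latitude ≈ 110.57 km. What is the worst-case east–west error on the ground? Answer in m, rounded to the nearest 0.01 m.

Rounding to 6 decimal places leaves the longitude within ±5e-07° of the true value.
Parallels shrink by cos φ, so at 57.1452° a degree of longitude is 110570 × 0.5425 ≈ 59985.5 m.
So at most 5e-07° × 59985.5 ≈ 0.0299928 m east–west.

0.03 m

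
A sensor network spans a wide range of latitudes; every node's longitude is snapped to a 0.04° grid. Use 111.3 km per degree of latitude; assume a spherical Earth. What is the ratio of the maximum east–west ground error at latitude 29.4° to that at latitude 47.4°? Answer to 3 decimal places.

1.287

With a 0.04° grid the true value lies within half a step, ±0.04°/2 = ±0.02°, of the stored one.
Error at 29.4° = 0.02° × 111300 × cos 29.4° ≈ 2226 × 0.8712 = 1939.3 m.
Error at 47.4° = 0.02° × 111300 × cos 47.4° ≈ 2226 × 0.6769 = 1506.7 m.
The ratio reduces to cos 29.4° / cos 47.4° = 0.8712/0.6769 ≈ 1.2871.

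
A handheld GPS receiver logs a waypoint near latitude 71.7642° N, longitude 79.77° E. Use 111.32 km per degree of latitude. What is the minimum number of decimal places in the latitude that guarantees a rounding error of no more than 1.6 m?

5

One degree of latitude covers 111320 m.
With N decimal places the half-ulp bound is 0.5·10⁻ᴺ°, or 0.5·10⁻ᴺ × 111320 m on the ground.
Need 0.5 × 111320 × 10⁻ᴺ ≤ 1.6 → 10⁻ᴺ ≤ 2.875e-05, so N ≥ 4.54.
N = 4 would give 5.57 m (too coarse); N = 5 gives 0.557 m ≤ 1.6 m.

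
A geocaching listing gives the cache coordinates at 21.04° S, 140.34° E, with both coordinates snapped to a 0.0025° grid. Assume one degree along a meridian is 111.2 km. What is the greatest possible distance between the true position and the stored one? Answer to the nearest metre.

With a 0.0025° grid the true value lies within half a step, ±0.0025°/2 = ±0.00125°, of the stored one.
N–S: 0.00125° × 111200 m/° = 139 m.
Longitude error → 0.00125 × 111200 × cos 21.04° = 0.00125 × 111200 × 0.9333 ≈ 129.733 m.
Worst case both components are at the extreme and orthogonal: √(139² + 129.733²) ≈ 190.136 m.

190 metres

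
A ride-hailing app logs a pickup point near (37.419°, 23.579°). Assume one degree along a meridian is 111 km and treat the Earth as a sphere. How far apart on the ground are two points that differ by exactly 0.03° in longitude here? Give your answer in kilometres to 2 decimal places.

2.64 kilometres

One degree of longitude here spans 111000 × cos 37.419° = 111000 × 0.7942 ≈ 88157.7 m; 0.03° of that is 2644.73 m.
That is 2644.73 m = 2.6447 km.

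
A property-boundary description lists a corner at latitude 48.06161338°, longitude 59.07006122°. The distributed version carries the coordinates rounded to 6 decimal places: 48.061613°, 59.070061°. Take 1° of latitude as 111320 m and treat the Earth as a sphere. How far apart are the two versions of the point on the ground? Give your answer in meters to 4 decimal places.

The latitude changed by +0.00000038° and the longitude by +0.00000022°.
N–S: 0.00000038° × 111320 m/° = 0.0423016 m.
E–W at 48.0616°: 0.00000022° × 111320 × cos 48.0616° = 0.00000022 × 111320 × 0.6683 ≈ 0.0163677 m.
Combined displacement = (0.0423016² + 0.0163677²)^½ ≈ 0.0453578 m.

0.0454 meters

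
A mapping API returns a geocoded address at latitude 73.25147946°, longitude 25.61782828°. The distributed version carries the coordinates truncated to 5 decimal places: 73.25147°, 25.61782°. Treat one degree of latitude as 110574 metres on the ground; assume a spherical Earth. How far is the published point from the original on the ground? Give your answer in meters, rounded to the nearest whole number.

The latitude changed by +0.00000946° and the longitude by +0.00000828°.
North–south shift: 0.00000946 × 110574 = 1.04603 m.
E–W at 73.2515°: 0.00000828° × 110574 × cos 73.2515° = 0.00000828 × 110574 × 0.2882 ≈ 0.263836 m.
Distance: √(1.04603² + 0.263836²) ≈ 1.07879 m.

1 meters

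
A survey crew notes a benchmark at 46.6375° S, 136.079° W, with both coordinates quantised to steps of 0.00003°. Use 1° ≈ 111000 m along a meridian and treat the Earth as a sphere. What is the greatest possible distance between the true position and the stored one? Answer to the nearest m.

With a 0.00003° grid the true value lies within half a step, ±0.00003°/2 = ±1.5e-05°, of the stored one.
Latitude error → 1.5e-05 × 111000 = 1.665 m along the meridian.
East–west component at 46.6375°: 1.5e-05° × 111000 × cos 46.6375° ≈ 1.5e-05 × 76213.9 ≈ 1.14321 m.
Combining orthogonally: (1.665² + 1.14321²)^½ ≈ 2.01969 m.

2 m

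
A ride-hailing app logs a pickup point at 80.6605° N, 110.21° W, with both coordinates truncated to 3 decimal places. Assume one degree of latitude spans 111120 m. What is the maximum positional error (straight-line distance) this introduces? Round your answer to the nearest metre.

Truncating at 3 decimal places can drop up to a full unit in the last place, so each coordinate may be off by as much as 0.001°.
Latitude error → 0.001 × 111120 = 111.12 m along the meridian.
E–W at 80.6605°: 0.001° × 111120 × cos 80.6605° = 0.001 × 111120 × 0.1623 ≈ 18.033 m.
Combining orthogonally: (111.12² + 18.033²)^½ ≈ 112.574 m.

113 metres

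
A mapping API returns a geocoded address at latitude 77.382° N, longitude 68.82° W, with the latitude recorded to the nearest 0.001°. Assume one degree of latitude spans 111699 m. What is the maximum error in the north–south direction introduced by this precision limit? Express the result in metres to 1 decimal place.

Rounding to 3 decimal places leaves the latitude within ±0.0005° of the true value.
Along the meridian that is 0.0005° × 111699 m/° = 55.8495 m.

55.8 metres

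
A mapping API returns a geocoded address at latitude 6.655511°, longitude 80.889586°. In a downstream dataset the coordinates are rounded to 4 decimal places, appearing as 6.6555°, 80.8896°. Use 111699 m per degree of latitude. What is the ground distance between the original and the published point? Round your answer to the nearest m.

Δlat = 6.655511 − 6.6555 = +0.000011°; Δlon = 80.889586 − 80.8896 = -0.000014°.
N–S: 0.000011° × 111699 m/° = 1.22869 m.
East–west at this latitude: -0.000014° × 111699 × cos 6.6555° ≈ -0.000014 × 110946 = -1.55325 m.
Combined displacement = (1.22869² + 1.55325²)^½ ≈ 1.98047 m.

2 m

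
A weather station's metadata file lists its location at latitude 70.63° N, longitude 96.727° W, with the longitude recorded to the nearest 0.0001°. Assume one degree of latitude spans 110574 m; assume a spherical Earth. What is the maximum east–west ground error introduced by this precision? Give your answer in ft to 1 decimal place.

6.0 ft

Rounding to 4 decimal places leaves the longitude within ±5e-05° of the true value.
One degree of longitude at 70.63° is 110574 × cos 70.63° ≈ 110574 × 0.3317 = 36673.8 m.
Maximum E–W displacement: 5e-05 × 36673.8 = 1.83369 m.
Converting: 1.83369 m × 3.2808 ft/m ≈ 6.016 ft.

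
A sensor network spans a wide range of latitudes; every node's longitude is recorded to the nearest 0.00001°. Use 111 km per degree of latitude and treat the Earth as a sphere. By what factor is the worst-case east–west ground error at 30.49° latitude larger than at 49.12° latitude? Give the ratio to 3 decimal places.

1.317

Rounding to 5 decimal places leaves the longitude within ±5e-06° of the true value.
At 30.49°: 5e-06° × 111000 × cos 30.49° = 5e-06 × 111000 × 0.8617 ≈ 0.47825 m.
At 49.12°: 5e-06° × 111000 × cos 49.12° = 5e-06 × 111000 × 0.6545 ≈ 0.36323 m.
Ratio: 0.47825 / 0.36323 = cos 30.49° / cos 49.12° ≈ 1.3167.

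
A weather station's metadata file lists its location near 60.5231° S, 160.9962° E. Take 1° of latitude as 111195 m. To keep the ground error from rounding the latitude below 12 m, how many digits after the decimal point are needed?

One degree of latitude covers 111195 m.
With N decimal places the half-ulp bound is 0.5·10⁻ᴺ°, or 0.5·10⁻ᴺ × 111195 m on the ground.
Setting 55597.5 × 10⁻ᴺ ≤ 12 gives 10ᴺ ≥ 4633, i.e. N ≥ 3.67.
N = 3 would give 55.6 m (too coarse); N = 4 gives 5.56 m ≤ 12 m.

4 decimal places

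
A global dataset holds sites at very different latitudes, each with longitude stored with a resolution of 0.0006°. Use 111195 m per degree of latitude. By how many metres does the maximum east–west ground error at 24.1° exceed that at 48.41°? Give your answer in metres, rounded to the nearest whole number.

8 metres

With a 0.0006° grid the true value lies within half a step, ±0.0006°/2 = ±0.0003°, of the stored one.
At 24.1°: 0.0003° × 111195 × cos 24.1° = 0.0003 × 111195 × 0.9128 ≈ 30.451 m.
At 48.41°: 0.0003° × 111195 × cos 48.41° = 0.0003 × 111195 × 0.6638 ≈ 22.143 m.
So the lower-latitude error exceeds the higher by 30.451 − 22.143 = 8.3076 m.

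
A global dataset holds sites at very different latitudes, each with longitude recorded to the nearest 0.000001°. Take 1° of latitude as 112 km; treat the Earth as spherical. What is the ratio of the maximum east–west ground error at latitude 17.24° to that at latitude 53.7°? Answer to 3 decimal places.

Rounding to 6 decimal places leaves the longitude within ±5e-07° of the true value.
Error at 17.24° = 5e-07° × 112000 × cos 17.24° ≈ 0.056 × 0.9551 = 0.053484 m.
Error at 53.7° = 5e-07° × 112000 × cos 53.7° ≈ 0.056 × 0.5920 = 0.033153 m.
The ratio reduces to cos 17.24° / cos 53.7° = 0.9551/0.5920 ≈ 1.6133.

1.613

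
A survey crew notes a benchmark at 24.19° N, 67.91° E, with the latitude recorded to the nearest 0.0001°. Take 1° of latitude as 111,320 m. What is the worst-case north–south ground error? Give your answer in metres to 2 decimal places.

5.57 metres

Rounding to 4 decimal places leaves the latitude within ±5e-05° of the true value.
Along the meridian that is 5e-05° × 111320 m/° = 5.566 m.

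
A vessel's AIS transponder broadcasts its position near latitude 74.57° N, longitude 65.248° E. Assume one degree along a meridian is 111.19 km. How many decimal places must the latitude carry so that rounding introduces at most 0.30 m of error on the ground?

One degree of latitude covers 111190 m.
N decimal places → at most half a unit in the last place, 0.5 × 10⁻ᴺ° = 111190/2 × 10⁻ᴺ m.
Need 0.5 × 111190 × 10⁻ᴺ ≤ 0.30 → 10⁻ᴺ ≤ 5.396e-06, so N ≥ 5.27.
So 6 decimal places suffice (0.0556 m); 5 would allow up to 0.556 m.

6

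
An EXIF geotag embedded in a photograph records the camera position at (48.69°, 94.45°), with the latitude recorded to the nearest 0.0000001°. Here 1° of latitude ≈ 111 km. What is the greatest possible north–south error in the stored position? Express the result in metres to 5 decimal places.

0.00555 metres

Rounding to 7 decimal places leaves the latitude within ±5e-08° of the true value.
Along the meridian that is 5e-08° × 111000 m/° = 0.00555 m.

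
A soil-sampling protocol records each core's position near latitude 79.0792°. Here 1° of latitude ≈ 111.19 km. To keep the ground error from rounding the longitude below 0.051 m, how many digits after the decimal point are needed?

6 decimal places

At 79.0792° one degree of longitude covers 111190 × cos 79.0792° ≈ 111190 × 0.1895 ≈ 21065.2 m.
N decimal places → at most half a unit in the last place, 0.5 × 10⁻ᴺ° = 21065.2/2 × 10⁻ᴺ m.
Need 0.5 × 21065.2 × 10⁻ᴺ ≤ 0.051 → 10⁻ᴺ ≤ 4.842e-06, so N ≥ 5.31.
So 6 decimal places suffice (0.0105 m); 5 would allow up to 0.105 m.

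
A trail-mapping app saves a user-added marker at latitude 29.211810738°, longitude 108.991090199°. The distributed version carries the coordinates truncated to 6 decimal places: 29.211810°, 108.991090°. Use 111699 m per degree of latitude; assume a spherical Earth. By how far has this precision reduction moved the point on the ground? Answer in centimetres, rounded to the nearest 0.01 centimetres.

8.47 centimetres

The latitude changed by +0.000000738° and the longitude by +0.000000199°.
N–S: 0.000000738° × 111699 m/° = 0.0824339 m.
E–W at 29.2118°: 0.000000199° × 111699 × cos 29.2118° = 0.000000199 × 111699 × 0.8728 ≈ 0.0194012 m.
Combined displacement = (0.0824339² + 0.0194012²)^½ ≈ 0.0846862 m.
That is 0.0846862 m = 8.4686 cm.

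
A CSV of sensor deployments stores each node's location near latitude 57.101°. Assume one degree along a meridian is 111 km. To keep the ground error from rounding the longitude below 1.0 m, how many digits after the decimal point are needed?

At 57.101° one degree of longitude covers 111000 × cos 57.101° ≈ 111000 × 0.5432 ≈ 60290.7 m.
With N decimal places the half-ulp bound is 0.5·10⁻ᴺ°, or 0.5·10⁻ᴺ × 60290.7 m on the ground.
Setting 30145.4 × 10⁻ᴺ ≤ 1.0 gives 10ᴺ ≥ 3.015e+04, i.e. N ≥ 4.48.
At 4 places the error can reach 3.01 m, but 5 places keeps it to 0.301 m.

5 decimal places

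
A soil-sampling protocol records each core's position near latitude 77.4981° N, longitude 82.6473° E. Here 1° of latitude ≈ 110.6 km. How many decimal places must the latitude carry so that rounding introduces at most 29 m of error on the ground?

One degree of latitude covers 110600 m.
N decimal places → at most half a unit in the last place, 0.5 × 10⁻ᴺ° = 110600/2 × 10⁻ᴺ m.
Need 0.5 × 110600 × 10⁻ᴺ ≤ 29 → 10⁻ᴺ ≤ 5.244e-04, so N ≥ 3.28.
N = 3 would give 55.3 m (too coarse); N = 4 gives 5.53 m ≤ 29 m.

4 decimal places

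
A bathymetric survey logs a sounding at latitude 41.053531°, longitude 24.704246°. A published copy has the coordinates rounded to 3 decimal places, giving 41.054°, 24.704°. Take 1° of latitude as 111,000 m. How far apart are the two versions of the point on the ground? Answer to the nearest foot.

184 feet

Δlat = 41.053531 − 41.054 = -0.000469°; Δlon = 24.704246 − 24.704 = +0.000246°.
North–south shift: -0.000469 × 111000 = -52.059 m.
E–W at 41.054°: 0.000246° × 111000 × cos 41.054° = 0.000246 × 111000 × 0.7541 ≈ 20.5912 m.
Distance: √(52.059² + 20.5912²) ≈ 55.9834 m.
Converting: 55.9834 m × 3.2808 ft/m ≈ 183.67 ft.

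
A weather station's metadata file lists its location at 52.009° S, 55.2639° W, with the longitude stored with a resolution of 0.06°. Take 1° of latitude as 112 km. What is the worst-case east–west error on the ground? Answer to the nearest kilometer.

With a 0.06° grid the true value lies within half a step, ±0.06°/2 = ±0.03°, of the stored one.
Parallels shrink by cos φ, so at 52.009° a degree of longitude is 112000 × 0.6155 ≈ 68940.2 m.
So at most 0.03° × 68940.2 ≈ 2068.21 m east–west.
That is 2068.21 m = 2.0682 km.

2 kilometers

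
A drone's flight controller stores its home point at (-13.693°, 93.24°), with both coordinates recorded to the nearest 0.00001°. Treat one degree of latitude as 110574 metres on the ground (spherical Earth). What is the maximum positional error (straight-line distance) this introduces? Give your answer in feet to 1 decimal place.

Rounding to 5 decimal places leaves each coordinate within ±5e-06° of the true value.
Latitude error → 5e-06 × 110574 = 0.55287 m along the meridian.
Longitude error → 5e-06 × 110574 × cos 13.693° = 5e-06 × 110574 × 0.9716 ≈ 0.537156 m.
Combining orthogonally: (0.55287² + 0.537156²)^½ ≈ 0.770845 m.
In feet: 0.770845 m ÷ 0.3048 ≈ 2.529 ft.

2.5 feet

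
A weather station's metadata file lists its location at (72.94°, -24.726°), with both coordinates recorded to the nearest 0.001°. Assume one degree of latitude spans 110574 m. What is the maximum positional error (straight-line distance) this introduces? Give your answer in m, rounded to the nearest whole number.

Rounding to 3 decimal places leaves each coordinate within ±0.0005° of the true value.
N–S: 0.0005° × 110574 m/° = 55.287 m.
Longitude error → 0.0005 × 110574 × cos 72.94° = 0.0005 × 110574 × 0.2934 ≈ 16.2197 m.
Combining orthogonally: (55.287² + 16.2197²)^½ ≈ 57.6171 m.

58 m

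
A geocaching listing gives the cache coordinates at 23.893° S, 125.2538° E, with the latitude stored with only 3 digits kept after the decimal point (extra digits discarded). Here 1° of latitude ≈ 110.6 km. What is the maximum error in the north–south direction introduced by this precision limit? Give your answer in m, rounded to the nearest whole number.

Truncating at 3 decimal places can drop up to a full unit in the last place, so the latitude may be off by as much as 0.001°.
North–south distance: 0.001° × 110600 m/° = 110.6 m.

111 m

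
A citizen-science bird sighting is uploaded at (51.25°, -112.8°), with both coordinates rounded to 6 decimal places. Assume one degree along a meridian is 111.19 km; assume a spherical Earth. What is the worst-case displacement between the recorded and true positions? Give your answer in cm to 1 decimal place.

Rounding to 6 decimal places leaves each coordinate within ±5e-07° of the true value.
Latitude error → 5e-07 × 111190 = 0.055595 m along the meridian.
E–W at 51.25°: 5e-07° × 111190 × cos 51.25° = 5e-07 × 111190 × 0.6259 ≈ 0.0347982 m.
Worst case both components are at the extreme and orthogonal: √(0.055595² + 0.0347982²) ≈ 0.0655875 m.
That is 0.0655875 m = 6.5587 cm.

6.6 cm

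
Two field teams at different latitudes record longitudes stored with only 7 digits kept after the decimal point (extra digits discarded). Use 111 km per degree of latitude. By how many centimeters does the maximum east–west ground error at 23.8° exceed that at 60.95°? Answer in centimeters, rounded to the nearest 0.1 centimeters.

Truncating at 7 decimal places can drop up to a full unit in the last place, so the longitude may be off by as much as 1e-07°.
Error at 23.8° = 1e-07° × 111000 × cos 23.8° ≈ 0.0111 × 0.9150 = 0.010156 m.
At 60.95°: 1e-07° × 111000 × cos 60.95° = 1e-07 × 111000 × 0.4856 ≈ 0.0053899 m.
So the lower-latitude error exceeds the higher by 0.010156 − 0.0053899 = 0.0047662 m.
That is 0.0047662 m = 0.47662 cm.

0.5 centimeters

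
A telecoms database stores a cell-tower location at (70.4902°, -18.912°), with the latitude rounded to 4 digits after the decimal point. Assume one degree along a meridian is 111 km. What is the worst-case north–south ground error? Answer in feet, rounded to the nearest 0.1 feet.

Rounding to 4 decimal places leaves the latitude within ±5e-05° of the true value.
So the N–S error is at most 5e-05 × 111000 = 5.55 m.
In feet: 5.55 m ÷ 0.3048 ≈ 18.209 ft.

18.2 feet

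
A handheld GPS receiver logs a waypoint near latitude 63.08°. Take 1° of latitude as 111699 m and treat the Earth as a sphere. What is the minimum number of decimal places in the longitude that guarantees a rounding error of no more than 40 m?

At 63.08° one degree of longitude covers 111699 × cos 63.08° ≈ 111699 × 0.4527 ≈ 50571.3 m.
With N decimal places the half-ulp bound is 0.5·10⁻ᴺ°, or 0.5·10⁻ᴺ × 50571.3 m on the ground.
Need 0.5 × 50571.3 × 10⁻ᴺ ≤ 40 → 10⁻ᴺ ≤ 1.582e-03, so N ≥ 2.80.
N = 2 would give 253 m (too coarse); N = 3 gives 25.3 m ≤ 40 m.

3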